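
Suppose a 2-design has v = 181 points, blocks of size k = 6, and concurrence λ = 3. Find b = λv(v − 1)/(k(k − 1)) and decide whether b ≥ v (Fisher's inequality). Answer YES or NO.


r = λ(v − 1)/(k − 1) = 3·180/5 = 108.
b = vr/k = 181·108/6 = 3258.
Fisher's inequality: b ≥ v ⇔ 3258 ≥ 181? YES.

YES


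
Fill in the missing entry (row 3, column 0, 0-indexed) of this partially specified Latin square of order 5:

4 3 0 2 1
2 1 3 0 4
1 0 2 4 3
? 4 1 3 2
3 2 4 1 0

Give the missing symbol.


Row 3 contains symbols [1, 2, 3, 4] — missing [0].
Column 0 contains symbols [1, 2, 3, 4] — missing [0].
The missing symbol must appear in both missing sets; intersection = [0].
Therefore the hidden value is 0.

Missing value = 0.


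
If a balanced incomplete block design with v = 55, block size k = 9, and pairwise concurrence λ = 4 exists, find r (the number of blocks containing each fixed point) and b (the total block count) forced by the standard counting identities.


Any 2-(v, k, λ) BIBD satisfies two necessary conditions:
  (i)  Each point sits in r blocks, and counting incidences through any fixed point gives r(k − 1) = λ(v − 1), so r = λ(v − 1)/(k − 1).
  (ii) Total incidences bk = vr, so b = vr/k.
Step 1: r = λ(v − 1)/(k − 1) = 4·(55 − 1)/(9 − 1) = 4·54/8 = 216/8 = 27.
Step 2: b = vr/k = 55·27/9 = 1485/9 = 165.
Check integrality: r = 27 ∈ Z ✓, b = 165 ∈ Z ✓.
(These identities are necessary conditions: they determine r and b for any design with these parameters, but do not by themselves prove that one exists.)

r = 27, b = 165.


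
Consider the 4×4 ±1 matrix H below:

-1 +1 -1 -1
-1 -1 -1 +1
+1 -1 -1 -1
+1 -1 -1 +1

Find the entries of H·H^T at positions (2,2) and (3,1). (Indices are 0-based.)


Row 1 of H: [-1, -1, -1, 1].
Row 2 of H: [1, -1, -1, -1].
Row 3 of H: [1, -1, -1, 1].
(H·H^T)[2][2] = Σ_j H[2][j]·H[2][j] = (1)² + (-1)² + (-1)² + (-1)² = 1 + 1 + 1 + 1 = 4.
(H·H^T)[3][1] = Σ_j H[3][j]·H[1][j] = (1)·(-1) + (-1)·(-1) + (-1)·(-1) + (1)·(1) = -1 + 1 + 1 + 1 = 2.
Rows 3 and 1 are not orthogonal (dot product = 2 ≠ 0), so H is not a Hadamard matrix.

(2,2) entry = 4; (3,1) entry = 2.


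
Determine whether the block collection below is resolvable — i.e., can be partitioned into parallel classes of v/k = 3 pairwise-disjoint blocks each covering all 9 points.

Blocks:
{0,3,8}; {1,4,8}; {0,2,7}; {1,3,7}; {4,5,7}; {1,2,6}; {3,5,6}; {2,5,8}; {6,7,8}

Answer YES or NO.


v = 9, block size k = 3, number of blocks = 9.
For resolvability, blocks must partition into parallel classes of size v/k = 3.
Total blocks must therefore be a multiple of 3: 9 = 3·3 + 0 ⇒ divisible ✓.
Consider block {1,3,7}. The only other block(s) in the collection disjoint from it are {2,5,8} — just 1 block(s). Any parallel class containing {1,3,7} would need 2 other blocks each disjoint from it, so no parallel class of size 3 can contain {1,3,7}.
Since every block must belong to some parallel class in a resolution, the collection cannot be partitioned into parallel classes.
Resolvable? NO.

NO


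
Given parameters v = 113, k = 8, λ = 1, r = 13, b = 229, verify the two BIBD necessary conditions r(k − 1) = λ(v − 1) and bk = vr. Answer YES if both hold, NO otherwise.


Condition (i): r(k − 1) = 13·7 = 91; λ(v − 1) = 1·112 = 112. Match? NO.
Condition (ii): bk = 229·8 = 1832; vr = 113·13 = 1469. Match? NO.
Both conditions hold? NO.

NO


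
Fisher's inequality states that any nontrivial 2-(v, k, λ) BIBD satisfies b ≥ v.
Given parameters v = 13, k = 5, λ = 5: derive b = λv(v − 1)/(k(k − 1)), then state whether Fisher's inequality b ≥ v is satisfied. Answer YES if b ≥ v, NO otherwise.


b = λv(v − 1)/(k(k − 1)) = 5·13·12/(5·4) = 780/20 = 39.
Compare with v = 13: b ≥ v, so Fisher's inequality holds.

YES


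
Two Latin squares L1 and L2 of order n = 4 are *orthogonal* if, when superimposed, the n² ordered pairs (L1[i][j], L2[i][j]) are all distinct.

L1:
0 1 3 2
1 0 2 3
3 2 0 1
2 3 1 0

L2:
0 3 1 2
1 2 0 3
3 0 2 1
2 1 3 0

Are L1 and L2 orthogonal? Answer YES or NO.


Form the n² = 16 superimposed pairs (L1[i][j], L2[i][j]), row by row (rows and columns indexed from 0):
row 0: (0,0) (1,3) (3,1) (2,2)
row 1: (1,1) (0,2) (2,0) (3,3)
row 2: (3,3) (2,0) (0,2) (1,1)
row 3: (2,2) (3,1) (1,3) (0,0)
Orthogonality requires all 16 pairs distinct.
But the pair (3,3) repeats: cell (1,3) has L1 = 3, L2 = 3, and cell (2,0) has L1 = 3, L2 = 3.
A repeated pair means some other pair never occurs (only 8 distinct pairs out of 16), so the squares are not orthogonal.
Conclusion: NO.

NO


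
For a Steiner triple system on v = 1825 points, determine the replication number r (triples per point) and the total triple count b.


An STS(v) is a 2-(v, 3, 1) BIBD: block size k = 3, λ = 1.
Replication: r(k − 1) = λ(v − 1) ⇒ r·2 = 1825 − 1 = 1824 ⇒ r = 912.
Block count: b = v(v − 1)/6 = 1825·1824/6 = 3328800/6 = 554800.

r = 912, b = 554800.


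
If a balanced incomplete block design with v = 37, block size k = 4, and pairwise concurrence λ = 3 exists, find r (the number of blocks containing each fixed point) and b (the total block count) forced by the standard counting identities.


Any 2-(v, k, λ) BIBD satisfies two necessary conditions:
  (i)  Each point sits in r blocks, and counting incidences through any fixed point gives r(k − 1) = λ(v − 1), so r = λ(v − 1)/(k − 1).
  (ii) Total incidences bk = vr, so b = vr/k.
Step 1: r = λ(v − 1)/(k − 1) = 3·(37 − 1)/(4 − 1) = 3·36/3 = 108/3 = 36.
Step 2: b = vr/k = 37·36/4 = 1332/4 = 333.
Check integrality: r = 36 ∈ Z ✓, b = 333 ∈ Z ✓.
(These identities are necessary conditions: they determine r and b for any design with these parameters, but do not by themselves prove that one exists.)

r = 36, b = 333.


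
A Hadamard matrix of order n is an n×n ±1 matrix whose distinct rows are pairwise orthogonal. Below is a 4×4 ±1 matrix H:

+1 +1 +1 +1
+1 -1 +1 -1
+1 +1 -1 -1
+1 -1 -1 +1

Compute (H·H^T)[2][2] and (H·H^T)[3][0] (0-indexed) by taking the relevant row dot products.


Row 0 of H: [1, 1, 1, 1].
Row 2 of H: [1, 1, -1, -1].
Row 3 of H: [1, -1, -1, 1].
(H·H^T)[2][2] = Σ_j H[2][j]·H[2][j] = (1)² + (1)² + (-1)² + (-1)² = 1 + 1 + 1 + 1 = 4.
(H·H^T)[3][0] = Σ_j H[3][j]·H[0][j] = (1)·(1) + (-1)·(1) + (-1)·(1) + (1)·(1) = 1 + -1 + -1 + 1 = 0.
So rows 3 and 0 are orthogonal; the diagonal entry equals n = 4.

(2,2) entry = 4; (3,0) entry = 0.


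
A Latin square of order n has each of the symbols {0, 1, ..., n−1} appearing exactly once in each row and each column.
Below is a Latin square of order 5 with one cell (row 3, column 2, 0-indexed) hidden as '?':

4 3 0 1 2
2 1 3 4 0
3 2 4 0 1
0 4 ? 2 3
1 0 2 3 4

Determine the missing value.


Row 3 contains symbols [0, 2, 3, 4] — missing [1].
Column 2 contains symbols [0, 2, 3, 4] — missing [1].
The missing symbol must appear in both missing sets; intersection = [1].
Therefore the hidden value is 1.

Missing value = 1.


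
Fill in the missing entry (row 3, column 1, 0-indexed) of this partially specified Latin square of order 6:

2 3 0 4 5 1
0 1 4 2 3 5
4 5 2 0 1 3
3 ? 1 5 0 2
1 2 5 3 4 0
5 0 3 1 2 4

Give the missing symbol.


Row 3 contains symbols [0, 1, 2, 3, 5] — missing [4].
Column 1 contains symbols [0, 1, 2, 3, 5] — missing [4].
The missing symbol must appear in both missing sets; intersection = [4].
Therefore the hidden value is 4.

Missing value = 4.


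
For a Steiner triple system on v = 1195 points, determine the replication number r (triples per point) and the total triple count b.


An STS(v) is a 2-(v, 3, 1) BIBD: block size k = 3, λ = 1.
Replication: r(k − 1) = λ(v − 1) ⇒ r·2 = 1195 − 1 = 1194 ⇒ r = 597.
Block count: b = v(v − 1)/6 = 1195·1194/6 = 1426830/6 = 237805.

r = 597, b = 237805.


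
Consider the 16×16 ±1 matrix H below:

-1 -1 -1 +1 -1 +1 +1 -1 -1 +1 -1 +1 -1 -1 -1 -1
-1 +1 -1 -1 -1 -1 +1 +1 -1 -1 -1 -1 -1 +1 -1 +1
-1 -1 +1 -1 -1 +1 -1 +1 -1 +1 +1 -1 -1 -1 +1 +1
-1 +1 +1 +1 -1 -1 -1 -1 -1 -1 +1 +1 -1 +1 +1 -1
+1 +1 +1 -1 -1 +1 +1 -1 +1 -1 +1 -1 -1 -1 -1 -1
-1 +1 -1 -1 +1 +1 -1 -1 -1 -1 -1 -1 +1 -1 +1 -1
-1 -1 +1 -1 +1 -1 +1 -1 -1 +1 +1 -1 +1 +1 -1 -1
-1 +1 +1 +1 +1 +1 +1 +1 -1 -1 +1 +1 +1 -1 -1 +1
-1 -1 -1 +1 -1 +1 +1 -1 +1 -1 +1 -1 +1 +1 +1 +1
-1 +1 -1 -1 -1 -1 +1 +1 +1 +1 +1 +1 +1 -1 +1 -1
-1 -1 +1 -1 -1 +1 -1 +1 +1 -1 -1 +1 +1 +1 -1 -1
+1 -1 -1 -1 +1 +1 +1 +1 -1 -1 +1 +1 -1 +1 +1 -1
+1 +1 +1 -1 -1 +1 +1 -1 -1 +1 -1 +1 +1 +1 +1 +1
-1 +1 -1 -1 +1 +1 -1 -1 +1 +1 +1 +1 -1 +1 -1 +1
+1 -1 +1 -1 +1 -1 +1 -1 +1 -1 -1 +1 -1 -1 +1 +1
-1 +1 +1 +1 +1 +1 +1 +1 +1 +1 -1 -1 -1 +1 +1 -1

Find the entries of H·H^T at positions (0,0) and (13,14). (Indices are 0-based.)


Row 0 of H: [-1, -1, -1, 1, -1, 1, 1, -1, -1, 1, -1, 1, -1, -1, -1, -1].
Row 13 of H: [-1, 1, -1, -1, 1, 1, -1, -1, 1, 1, 1, 1, -1, 1, -1, 1].
Row 14 of H: [1, -1, 1, -1, 1, -1, 1, -1, 1, -1, -1, 1, -1, -1, 1, 1].
(H·H^T)[0][0] = Σ_j H[0][j]·H[0][j] = (-1)² + (-1)² + (-1)² + (1)² + (-1)² + (1)² + (1)² + (-1)² + (-1)² + (1)² + (-1)² + (1)² + (-1)² + (-1)² + (-1)² + (-1)² = 1 + 1 + 1 + 1 + 1 + 1 + 1 + 1 + 1 + 1 + 1 + 1 + 1 + 1 + 1 + 1 = 16.
(H·H^T)[13][14] = Σ_j H[13][j]·H[14][j] = (-1)·(1) + (1)·(-1) + (-1)·(1) + (-1)·(-1) + (1)·(1) + (1)·(-1) + (-1)·(1) + (-1)·(-1) + (1)·(1) + (1)·(-1) + (1)·(-1) + (1)·(1) + (-1)·(-1) + (1)·(-1) + (-1)·(1) + (1)·(1) = -1 + -1 + -1 + 1 + 1 + -1 + -1 + 1 + 1 + -1 + -1 + 1 + 1 + -1 + -1 + 1 = -2.
Rows 13 and 14 are not orthogonal (dot product = -2 ≠ 0), so H is not a Hadamard matrix.

(0,0) entry = 16; (13,14) entry = -2.


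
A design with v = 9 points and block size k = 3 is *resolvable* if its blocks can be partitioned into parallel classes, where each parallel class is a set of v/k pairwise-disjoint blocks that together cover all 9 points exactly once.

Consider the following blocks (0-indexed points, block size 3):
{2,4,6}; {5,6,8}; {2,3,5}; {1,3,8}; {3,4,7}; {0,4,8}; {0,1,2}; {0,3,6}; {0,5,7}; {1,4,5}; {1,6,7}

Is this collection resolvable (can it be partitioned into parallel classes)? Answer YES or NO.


v = 9, block size k = 3, number of blocks = 11.
For resolvability, blocks must partition into parallel classes of size v/k = 3.
Total blocks must therefore be a multiple of 3: 11 = 3·3 + 2 ⇒ not divisible ✗.
Resolvable? NO.

NO


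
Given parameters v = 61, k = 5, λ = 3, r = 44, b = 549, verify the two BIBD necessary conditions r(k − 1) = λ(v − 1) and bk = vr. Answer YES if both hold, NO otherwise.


Condition (i): r(k − 1) = 44·4 = 176; λ(v − 1) = 3·60 = 180. Match? NO.
Condition (ii): bk = 549·5 = 2745; vr = 61·44 = 2684. Match? NO.
Both conditions hold? NO.

NO


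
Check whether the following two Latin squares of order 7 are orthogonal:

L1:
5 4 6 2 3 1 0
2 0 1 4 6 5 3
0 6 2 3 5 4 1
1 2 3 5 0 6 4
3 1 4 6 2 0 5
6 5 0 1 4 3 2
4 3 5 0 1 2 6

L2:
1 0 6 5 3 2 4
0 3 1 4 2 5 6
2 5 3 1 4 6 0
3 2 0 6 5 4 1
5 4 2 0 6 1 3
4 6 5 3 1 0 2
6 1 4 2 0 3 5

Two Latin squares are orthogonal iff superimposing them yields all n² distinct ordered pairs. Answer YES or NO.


Form the n² = 49 superimposed pairs (L1[i][j], L2[i][j]), row by row (rows and columns indexed from 0):
row 0: (5,1) (4,0) (6,6) (2,5) (3,3) (1,2) (0,4)
row 1: (2,0) (0,3) (1,1) (4,4) (6,2) (5,5) (3,6)
row 2: (0,2) (6,5) (2,3) (3,1) (5,4) (4,6) (1,0)
row 3: (1,3) (2,2) (3,0) (5,6) (0,5) (6,4) (4,1)
row 4: (3,5) (1,4) (4,2) (6,0) (2,6) (0,1) (5,3)
row 5: (6,4) (5,6) (0,5) (1,3) (4,1) (3,0) (2,2)
row 6: (4,6) (3,1) (5,4) (0,2) (1,0) (2,3) (6,5)
Orthogonality requires all 49 pairs distinct.
But the pair (6,4) repeats: cell (3,5) has L1 = 6, L2 = 4, and cell (5,0) has L1 = 6, L2 = 4.
A repeated pair means some other pair never occurs (only 35 distinct pairs out of 49), so the squares are not orthogonal.
Conclusion: NO.

NO


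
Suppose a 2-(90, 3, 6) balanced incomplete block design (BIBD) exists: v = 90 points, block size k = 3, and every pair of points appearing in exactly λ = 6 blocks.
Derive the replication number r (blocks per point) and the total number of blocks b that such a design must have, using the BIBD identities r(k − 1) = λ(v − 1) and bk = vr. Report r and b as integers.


Any 2-(v, k, λ) BIBD satisfies two necessary conditions:
  (i)  Each point sits in r blocks, and counting incidences through any fixed point gives r(k − 1) = λ(v − 1), so r = λ(v − 1)/(k − 1).
  (ii) Total incidences bk = vr, so b = vr/k.
Step 1: r = λ(v − 1)/(k − 1) = 6·(90 − 1)/(3 − 1) = 6·89/2 = 534/2 = 267.
Step 2: b = vr/k = 90·267/3 = 24030/3 = 8010.
Check integrality: r = 267 ∈ Z ✓, b = 8010 ∈ Z ✓.
(These identities are necessary conditions: they determine r and b for any design with these parameters, but do not by themselves prove that one exists.)

r = 267, b = 8010.


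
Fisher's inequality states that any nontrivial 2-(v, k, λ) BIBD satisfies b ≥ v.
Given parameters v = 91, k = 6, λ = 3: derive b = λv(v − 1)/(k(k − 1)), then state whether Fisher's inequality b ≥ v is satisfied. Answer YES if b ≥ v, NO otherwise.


r = λ(v − 1)/(k − 1) = 3·90/5 = 54.
b = vr/k = 91·54/6 = 819.
Fisher's inequality: b ≥ v ⇔ 819 ≥ 91? YES.

YES


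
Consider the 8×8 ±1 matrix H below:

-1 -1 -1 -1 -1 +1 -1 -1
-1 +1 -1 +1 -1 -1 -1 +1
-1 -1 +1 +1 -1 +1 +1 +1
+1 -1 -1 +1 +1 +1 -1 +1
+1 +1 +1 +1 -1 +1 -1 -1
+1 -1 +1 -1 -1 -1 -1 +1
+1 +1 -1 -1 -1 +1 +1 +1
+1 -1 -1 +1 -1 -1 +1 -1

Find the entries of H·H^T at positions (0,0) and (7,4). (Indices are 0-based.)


Row 0 of H: [-1, -1, -1, -1, -1, 1, -1, -1].
Row 4 of H: [1, 1, 1, 1, -1, 1, -1, -1].
Row 7 of H: [1, -1, -1, 1, -1, -1, 1, -1].
(H·H^T)[0][0] = Σ_j H[0][j]·H[0][j] = (-1)² + (-1)² + (-1)² + (-1)² + (-1)² + (1)² + (-1)² + (-1)² = 1 + 1 + 1 + 1 + 1 + 1 + 1 + 1 = 8.
(H·H^T)[7][4] = Σ_j H[7][j]·H[4][j] = (1)·(1) + (-1)·(1) + (-1)·(1) + (1)·(1) + (-1)·(-1) + (-1)·(1) + (1)·(-1) + (-1)·(-1) = 1 + -1 + -1 + 1 + 1 + -1 + -1 + 1 = 0.
So rows 7 and 4 are orthogonal; the diagonal entry equals n = 8.

(0,0) entry = 8; (7,4) entry = 0.


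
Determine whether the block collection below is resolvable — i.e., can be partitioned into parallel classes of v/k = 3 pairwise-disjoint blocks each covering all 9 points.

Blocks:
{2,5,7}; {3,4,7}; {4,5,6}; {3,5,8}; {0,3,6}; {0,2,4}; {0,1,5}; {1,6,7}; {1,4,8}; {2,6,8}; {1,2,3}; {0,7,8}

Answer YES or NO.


v = 9, block size k = 3, number of blocks = 12.
For resolvability, blocks must partition into parallel classes of size v/k = 3.
Total blocks must therefore be a multiple of 3: 12 = 3·4 + 0 ⇒ divisible ✓.
Greedy packing gives 4 candidate class(es). Each should be a full parallel class (size 3, covers all 9 points).
  Class 1 (3 blocks): {2,5,7}; {0,3,6}; {1,4,8}. Points covered: [0, 1, 2, 3, 4, 5, 6, 7, 8].
  Class 2 (3 blocks): {3,4,7}; {0,1,5}; {2,6,8}. Points covered: [0, 1, 2, 3, 4, 5, 6, 7, 8].
  Class 3 (3 blocks): {4,5,6}; {1,2,3}; {0,7,8}. Points covered: [0, 1, 2, 3, 4, 5, 6, 7, 8].
  Class 4 (3 blocks): {3,5,8}; {0,2,4}; {1,6,7}. Points covered: [0, 1, 2, 3, 4, 5, 6, 7, 8].
All classes full (size 3)? YES. All classes cover every point? YES.
Resolvable? YES.

YES


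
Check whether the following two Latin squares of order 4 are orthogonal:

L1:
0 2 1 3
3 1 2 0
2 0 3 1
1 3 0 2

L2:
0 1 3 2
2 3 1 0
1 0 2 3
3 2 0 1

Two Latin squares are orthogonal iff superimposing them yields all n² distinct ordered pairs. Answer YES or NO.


Form the n² = 16 superimposed pairs (L1[i][j], L2[i][j]), row by row (rows and columns indexed from 0):
row 0: (0,0) (2,1) (1,3) (3,2)
row 1: (3,2) (1,3) (2,1) (0,0)
row 2: (2,1) (0,0) (3,2) (1,3)
row 3: (1,3) (3,2) (0,0) (2,1)
Orthogonality requires all 16 pairs distinct.
But the pair (3,2) repeats: cell (0,3) has L1 = 3, L2 = 2, and cell (1,0) has L1 = 3, L2 = 2.
A repeated pair means some other pair never occurs (only 4 distinct pairs out of 16), so the squares are not orthogonal.
Conclusion: NO.

NO


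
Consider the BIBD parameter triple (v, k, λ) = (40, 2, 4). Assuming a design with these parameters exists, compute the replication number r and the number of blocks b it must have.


Any 2-(v, k, λ) BIBD satisfies two necessary conditions:
  (i)  Each point sits in r blocks, and counting incidences through any fixed point gives r(k − 1) = λ(v − 1), so r = λ(v − 1)/(k − 1).
  (ii) Total incidences bk = vr, so b = vr/k.
Step 1: r = λ(v − 1)/(k − 1) = 4·(40 − 1)/(2 − 1) = 4·39/1 = 156/1 = 156.
Step 2: b = vr/k = 40·156/2 = 6240/2 = 3120.
Check integrality: r = 156 ∈ Z ✓, b = 3120 ∈ Z ✓.
(These identities are necessary conditions: they determine r and b for any design with these parameters, but do not by themselves prove that one exists.)

r = 156, b = 3120.


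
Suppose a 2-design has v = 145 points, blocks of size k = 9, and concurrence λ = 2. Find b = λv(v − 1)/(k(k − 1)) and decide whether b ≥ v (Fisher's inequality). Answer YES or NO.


b = λv(v − 1)/(k(k − 1)) = 2·145·144/(9·8) = 41760/72 = 580.
Compare with v = 145: b ≥ v, so Fisher's inequality holds.

YES


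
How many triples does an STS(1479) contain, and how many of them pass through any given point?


An STS(v) is a 2-(v, 3, 1) BIBD: block size k = 3, λ = 1.
Replication: r(k − 1) = λ(v − 1) ⇒ r·2 = 1479 − 1 = 1478 ⇒ r = 739.
Block count: bk = vr ⇒ b·3 = 1479·739 = 1092981 ⇒ b = 364327.
(Check via b = v(v − 1)/6 = 1479·1478/6 = 2185962/6 = 364327.)

r = 739, b = 364327.


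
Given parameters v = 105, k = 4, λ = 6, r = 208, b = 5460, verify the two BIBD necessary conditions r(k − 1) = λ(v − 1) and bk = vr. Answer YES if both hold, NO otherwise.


Condition (i): r(k − 1) = 208·3 = 624; λ(v − 1) = 6·104 = 624. Match? YES.
Condition (ii): bk = 5460·4 = 21840; vr = 105·208 = 21840. Match? YES.
Both conditions hold? YES.

YES


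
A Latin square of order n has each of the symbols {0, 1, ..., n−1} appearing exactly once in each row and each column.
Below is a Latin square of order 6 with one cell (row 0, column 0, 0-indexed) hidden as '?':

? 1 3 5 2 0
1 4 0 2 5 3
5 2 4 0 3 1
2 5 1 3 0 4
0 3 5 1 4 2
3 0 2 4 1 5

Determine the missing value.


Row 0 contains symbols [0, 1, 2, 3, 5] — missing [4].
Column 0 contains symbols [0, 1, 2, 3, 5] — missing [4].
The missing symbol must appear in both missing sets; intersection = [4].
Therefore the hidden value is 4.

Missing value = 4.


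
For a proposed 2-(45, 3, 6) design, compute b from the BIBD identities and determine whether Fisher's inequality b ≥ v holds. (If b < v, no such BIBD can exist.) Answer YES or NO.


r = λ(v − 1)/(k − 1) = 6·44/2 = 132.
b = vr/k = 45·132/3 = 1980.
Fisher's inequality: b ≥ v ⇔ 1980 ≥ 45? YES.

YES


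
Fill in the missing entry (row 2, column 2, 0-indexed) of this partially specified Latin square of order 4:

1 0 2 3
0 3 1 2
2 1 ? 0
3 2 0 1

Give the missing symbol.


Row 2 contains symbols [0, 1, 2] — missing [3].
Column 2 contains symbols [0, 1, 2] — missing [3].
The missing symbol must appear in both missing sets; intersection = [3].
Therefore the hidden value is 3.

Missing value = 3.


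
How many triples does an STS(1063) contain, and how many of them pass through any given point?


An STS(v) is a 2-(v, 3, 1) BIBD: block size k = 3, λ = 1.
Replication: r(k − 1) = λ(v − 1) ⇒ r·2 = 1063 − 1 = 1062 ⇒ r = 531.
Block count: b = v(v − 1)/6 = 1063·1062/6 = 1128906/6 = 188151.
(Check via bk = vr: 188151·3 = 564453 = 1063·531 = 564453 ✓.)

r = 531, b = 188151.


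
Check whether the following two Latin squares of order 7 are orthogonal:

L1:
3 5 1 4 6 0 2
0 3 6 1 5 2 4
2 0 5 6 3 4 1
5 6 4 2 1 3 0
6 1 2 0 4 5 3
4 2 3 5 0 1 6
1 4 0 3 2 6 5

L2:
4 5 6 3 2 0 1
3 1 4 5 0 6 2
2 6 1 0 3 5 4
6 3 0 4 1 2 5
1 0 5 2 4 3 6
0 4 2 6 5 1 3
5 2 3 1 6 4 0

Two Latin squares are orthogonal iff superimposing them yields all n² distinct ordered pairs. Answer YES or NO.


Form the n² = 49 superimposed pairs (L1[i][j], L2[i][j]), row by row (rows and columns indexed from 0):
row 0: (3,4) (5,5) (1,6) (4,3) (6,2) (0,0) (2,1)
row 1: (0,3) (3,1) (6,4) (1,5) (5,0) (2,6) (4,2)
row 2: (2,2) (0,6) (5,1) (6,0) (3,3) (4,5) (1,4)
row 3: (5,6) (6,3) (4,0) (2,4) (1,1) (3,2) (0,5)
row 4: (6,1) (1,0) (2,5) (0,2) (4,4) (5,3) (3,6)
row 5: (4,0) (2,4) (3,2) (5,6) (0,5) (1,1) (6,3)
row 6: (1,5) (4,2) (0,3) (3,1) (2,6) (6,4) (5,0)
Orthogonality requires all 49 pairs distinct.
But the pair (4,0) repeats: cell (3,2) has L1 = 4, L2 = 0, and cell (5,0) has L1 = 4, L2 = 0.
A repeated pair means some other pair never occurs (only 35 distinct pairs out of 49), so the squares are not orthogonal.
Conclusion: NO.

NO


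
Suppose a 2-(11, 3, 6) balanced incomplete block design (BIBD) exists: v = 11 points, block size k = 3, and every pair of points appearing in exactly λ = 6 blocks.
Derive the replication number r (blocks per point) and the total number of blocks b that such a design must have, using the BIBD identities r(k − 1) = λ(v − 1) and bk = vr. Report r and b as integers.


Any 2-(v, k, λ) BIBD satisfies two necessary conditions:
  (i)  Each point sits in r blocks, and counting incidences through any fixed point gives r(k − 1) = λ(v − 1), so r = λ(v − 1)/(k − 1).
  (ii) Total incidences bk = vr, so b = vr/k.
Step 1: r = λ(v − 1)/(k − 1) = 6·(11 − 1)/(3 − 1) = 6·10/2 = 60/2 = 30.
Step 2: b = vr/k = 11·30/3 = 330/3 = 110.
Check integrality: r = 30 ∈ Z ✓, b = 110 ∈ Z ✓.
(These identities are necessary conditions: they determine r and b for any design with these parameters, but do not by themselves prove that one exists.)

r = 30, b = 110.


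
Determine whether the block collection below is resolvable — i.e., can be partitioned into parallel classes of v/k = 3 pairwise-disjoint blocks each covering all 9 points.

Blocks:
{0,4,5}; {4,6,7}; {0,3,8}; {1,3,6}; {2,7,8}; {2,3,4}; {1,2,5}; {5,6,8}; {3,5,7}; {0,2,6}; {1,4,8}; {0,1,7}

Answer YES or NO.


v = 9, block size k = 3, number of blocks = 12.
For resolvability, blocks must partition into parallel classes of size v/k = 3.
Total blocks must therefore be a multiple of 3: 12 = 3·4 + 0 ⇒ divisible ✓.
Greedy packing gives 4 candidate class(es). Each should be a full parallel class (size 3, covers all 9 points).
  Class 1 (3 blocks): {0,4,5}; {1,3,6}; {2,7,8}. Points covered: [0, 1, 2, 3, 4, 5, 6, 7, 8].
  Class 2 (3 blocks): {4,6,7}; {0,3,8}; {1,2,5}. Points covered: [0, 1, 2, 3, 4, 5, 6, 7, 8].
  Class 3 (3 blocks): {2,3,4}; {5,6,8}; {0,1,7}. Points covered: [0, 1, 2, 3, 4, 5, 6, 7, 8].
  Class 4 (3 blocks): {3,5,7}; {0,2,6}; {1,4,8}. Points covered: [0, 1, 2, 3, 4, 5, 6, 7, 8].
All classes full (size 3)? YES. All classes cover every point? YES.
Resolvable? YES.

YES


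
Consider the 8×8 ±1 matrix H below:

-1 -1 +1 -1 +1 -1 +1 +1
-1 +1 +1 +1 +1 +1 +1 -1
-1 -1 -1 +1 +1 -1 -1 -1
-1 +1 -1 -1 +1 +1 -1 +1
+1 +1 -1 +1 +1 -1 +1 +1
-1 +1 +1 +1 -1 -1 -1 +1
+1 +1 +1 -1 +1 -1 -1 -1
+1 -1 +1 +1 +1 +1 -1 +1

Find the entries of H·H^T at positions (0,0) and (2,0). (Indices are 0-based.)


Row 0 of H: [-1, -1, 1, -1, 1, -1, 1, 1].
Row 2 of H: [-1, -1, -1, 1, 1, -1, -1, -1].
(H·H^T)[0][0] = Σ_j H[0][j]·H[0][j] = (-1)² + (-1)² + (1)² + (-1)² + (1)² + (-1)² + (1)² + (1)² = 1 + 1 + 1 + 1 + 1 + 1 + 1 + 1 = 8.
(H·H^T)[2][0] = Σ_j H[2][j]·H[0][j] = (-1)·(-1) + (-1)·(-1) + (-1)·(1) + (1)·(-1) + (1)·(1) + (-1)·(-1) + (-1)·(1) + (-1)·(1) = 1 + 1 + -1 + -1 + 1 + 1 + -1 + -1 = 0.
So rows 2 and 0 are orthogonal; the diagonal entry equals n = 8.

(0,0) entry = 8; (2,0) entry = 0.


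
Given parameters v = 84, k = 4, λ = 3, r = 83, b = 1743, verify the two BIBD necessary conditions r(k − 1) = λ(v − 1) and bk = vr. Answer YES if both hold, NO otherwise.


Condition (i): r(k − 1) = 83·3 = 249; λ(v − 1) = 3·83 = 249. Match? YES.
Condition (ii): bk = 1743·4 = 6972; vr = 84·83 = 6972. Match? YES.
Both conditions hold? YES.

YES


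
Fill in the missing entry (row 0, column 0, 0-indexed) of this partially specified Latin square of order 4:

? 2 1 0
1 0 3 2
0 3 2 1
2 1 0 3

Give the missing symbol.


Row 0 contains symbols [0, 1, 2] — missing [3].
Column 0 contains symbols [0, 1, 2] — missing [3].
The missing symbol must appear in both missing sets; intersection = [3].
Therefore the hidden value is 3.

Missing value = 3.


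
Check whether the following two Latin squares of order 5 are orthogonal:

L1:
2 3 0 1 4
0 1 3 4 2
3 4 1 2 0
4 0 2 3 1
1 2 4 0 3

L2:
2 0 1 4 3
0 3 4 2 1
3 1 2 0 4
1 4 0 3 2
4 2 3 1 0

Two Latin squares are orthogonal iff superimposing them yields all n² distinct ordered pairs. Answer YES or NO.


Form the n² = 25 superimposed pairs (L1[i][j], L2[i][j]), row by row (rows and columns indexed from 0):
row 0: (2,2) (3,0) (0,1) (1,4) (4,3)
row 1: (0,0) (1,3) (3,4) (4,2) (2,1)
row 2: (3,3) (4,1) (1,2) (2,0) (0,4)
row 3: (4,1) (0,4) (2,0) (3,3) (1,2)
row 4: (1,4) (2,2) (4,3) (0,1) (3,0)
Orthogonality requires all 25 pairs distinct.
But the pair (4,1) repeats: cell (2,1) has L1 = 4, L2 = 1, and cell (3,0) has L1 = 4, L2 = 1.
A repeated pair means some other pair never occurs (only 15 distinct pairs out of 25), so the squares are not orthogonal.
Conclusion: NO.

NO


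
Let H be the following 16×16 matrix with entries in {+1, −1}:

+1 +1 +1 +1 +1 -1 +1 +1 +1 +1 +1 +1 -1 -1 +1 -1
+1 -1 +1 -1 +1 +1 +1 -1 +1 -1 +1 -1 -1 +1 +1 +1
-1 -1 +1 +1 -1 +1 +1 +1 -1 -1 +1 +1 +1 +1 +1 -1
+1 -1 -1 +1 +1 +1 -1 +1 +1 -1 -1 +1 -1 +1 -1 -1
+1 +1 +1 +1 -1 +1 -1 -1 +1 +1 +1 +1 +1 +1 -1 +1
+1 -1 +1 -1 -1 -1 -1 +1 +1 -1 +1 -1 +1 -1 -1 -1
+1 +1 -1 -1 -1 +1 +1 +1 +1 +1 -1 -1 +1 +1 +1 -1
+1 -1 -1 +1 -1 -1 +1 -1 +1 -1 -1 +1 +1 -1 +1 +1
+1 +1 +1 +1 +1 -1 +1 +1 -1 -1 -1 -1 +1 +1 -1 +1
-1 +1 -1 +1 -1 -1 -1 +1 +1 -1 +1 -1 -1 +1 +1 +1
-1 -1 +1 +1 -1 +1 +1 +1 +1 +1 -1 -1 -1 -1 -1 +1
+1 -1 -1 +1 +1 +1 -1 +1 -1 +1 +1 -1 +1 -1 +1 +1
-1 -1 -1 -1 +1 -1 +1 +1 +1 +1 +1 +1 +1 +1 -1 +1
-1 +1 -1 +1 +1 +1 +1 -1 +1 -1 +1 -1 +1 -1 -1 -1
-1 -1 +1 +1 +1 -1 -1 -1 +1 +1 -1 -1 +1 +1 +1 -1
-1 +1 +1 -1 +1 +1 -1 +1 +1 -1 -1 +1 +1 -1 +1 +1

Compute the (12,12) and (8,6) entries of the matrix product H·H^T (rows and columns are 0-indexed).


Row 6 of H: [1, 1, -1, -1, -1, 1, 1, 1, 1, 1, -1, -1, 1, 1, 1, -1].
Row 8 of H: [1, 1, 1, 1, 1, -1, 1, 1, -1, -1, -1, -1, 1, 1, -1, 1].
Row 12 of H: [-1, -1, -1, -1, 1, -1, 1, 1, 1, 1, 1, 1, 1, 1, -1, 1].
(H·H^T)[12][12] = Σ_j H[12][j]·H[12][j] = (-1)² + (-1)² + (-1)² + (-1)² + (1)² + (-1)² + (1)² + (1)² + (1)² + (1)² + (1)² + (1)² + (1)² + (1)² + (-1)² + (1)² = 1 + 1 + 1 + 1 + 1 + 1 + 1 + 1 + 1 + 1 + 1 + 1 + 1 + 1 + 1 + 1 = 16.
(H·H^T)[8][6] = Σ_j H[8][j]·H[6][j] = (1)·(1) + (1)·(1) + (1)·(-1) + (1)·(-1) + (1)·(-1) + (-1)·(1) + (1)·(1) + (1)·(1) + (-1)·(1) + (-1)·(1) + (-1)·(-1) + (-1)·(-1) + (1)·(1) + (1)·(1) + (-1)·(1) + (1)·(-1) = 1 + 1 + -1 + -1 + -1 + -1 + 1 + 1 + -1 + -1 + 1 + 1 + 1 + 1 + -1 + -1 = 0.
So rows 8 and 6 are orthogonal; the diagonal entry equals n = 16.

(12,12) entry = 16; (8,6) entry = 0.


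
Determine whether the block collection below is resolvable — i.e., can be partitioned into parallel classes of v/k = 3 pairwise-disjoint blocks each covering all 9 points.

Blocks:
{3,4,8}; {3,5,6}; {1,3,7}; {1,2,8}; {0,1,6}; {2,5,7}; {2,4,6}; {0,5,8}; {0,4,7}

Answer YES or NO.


v = 9, block size k = 3, number of blocks = 9.
For resolvability, blocks must partition into parallel classes of size v/k = 3.
Total blocks must therefore be a multiple of 3: 9 = 3·3 + 0 ⇒ divisible ✓.
Greedy packing gives 3 candidate class(es). Each should be a full parallel class (size 3, covers all 9 points).
  Class 1 (3 blocks): {3,4,8}; {0,1,6}; {2,5,7}. Points covered: [0, 1, 2, 3, 4, 5, 6, 7, 8].
  Class 2 (3 blocks): {3,5,6}; {1,2,8}; {0,4,7}. Points covered: [0, 1, 2, 3, 4, 5, 6, 7, 8].
  Class 3 (3 blocks): {1,3,7}; {2,4,6}; {0,5,8}. Points covered: [0, 1, 2, 3, 4, 5, 6, 7, 8].
All classes full (size 3)? YES. All classes cover every point? YES.
Resolvable? YES.

YES


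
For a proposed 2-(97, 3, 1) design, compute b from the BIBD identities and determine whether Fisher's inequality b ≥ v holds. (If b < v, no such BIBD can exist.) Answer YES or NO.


b = λv(v − 1)/(k(k − 1)) = 1·97·96/(3·2) = 9312/6 = 1552.
Compare with v = 97: b ≥ v, so Fisher's inequality holds.

YES


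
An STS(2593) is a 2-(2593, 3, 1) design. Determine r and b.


An STS(v) is a 2-(v, 3, 1) BIBD: block size k = 3, λ = 1.
Replication: r(k − 1) = λ(v − 1) ⇒ r·2 = 2593 − 1 = 2592 ⇒ r = 1296.
Block count: bk = vr ⇒ b·3 = 2593·1296 = 3360528 ⇒ b = 1120176.
(Check via b = v(v − 1)/6 = 2593·2592/6 = 6721056/6 = 1120176.)

r = 1296, b = 1120176.


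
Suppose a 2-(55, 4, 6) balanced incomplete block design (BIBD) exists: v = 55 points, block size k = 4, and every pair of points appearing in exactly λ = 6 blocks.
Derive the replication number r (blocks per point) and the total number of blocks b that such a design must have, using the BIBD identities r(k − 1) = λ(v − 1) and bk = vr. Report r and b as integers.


Any 2-(v, k, λ) BIBD satisfies two necessary conditions:
  (i)  Each point sits in r blocks, and counting incidences through any fixed point gives r(k − 1) = λ(v − 1), so r = λ(v − 1)/(k − 1).
  (ii) Total incidences bk = vr, so b = vr/k.
Step 1: r = λ(v − 1)/(k − 1) = 6·(55 − 1)/(4 − 1) = 6·54/3 = 324/3 = 108.
Step 2: b = vr/k = 55·108/4 = 5940/4 = 1485.
Check integrality: r = 108 ∈ Z ✓, b = 1485 ∈ Z ✓.
(These identities are necessary conditions: they determine r and b for any design with these parameters, but do not by themselves prove that one exists.)

r = 108, b = 1485.


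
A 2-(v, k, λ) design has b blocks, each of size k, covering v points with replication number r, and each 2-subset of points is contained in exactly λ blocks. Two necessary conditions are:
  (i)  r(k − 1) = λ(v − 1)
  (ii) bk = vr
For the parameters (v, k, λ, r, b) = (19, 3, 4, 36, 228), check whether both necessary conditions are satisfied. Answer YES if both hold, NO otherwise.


Condition (i): r(k − 1) = 36·2 = 72; λ(v − 1) = 4·18 = 72. Match? YES.
Condition (ii): bk = 228·3 = 684; vr = 19·36 = 684. Match? YES.
Both conditions hold? YES.

YES


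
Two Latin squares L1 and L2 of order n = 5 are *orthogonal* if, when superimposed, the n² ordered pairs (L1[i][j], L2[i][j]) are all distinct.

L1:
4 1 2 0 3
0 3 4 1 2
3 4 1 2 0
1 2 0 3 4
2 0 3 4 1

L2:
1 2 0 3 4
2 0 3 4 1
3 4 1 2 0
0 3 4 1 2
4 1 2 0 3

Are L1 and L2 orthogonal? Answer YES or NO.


Form the n² = 25 superimposed pairs (L1[i][j], L2[i][j]), row by row (rows and columns indexed from 0):
row 0: (4,1) (1,2) (2,0) (0,3) (3,4)
row 1: (0,2) (3,0) (4,3) (1,4) (2,1)
row 2: (3,3) (4,4) (1,1) (2,2) (0,0)
row 3: (1,0) (2,3) (0,4) (3,1) (4,2)
row 4: (2,4) (0,1) (3,2) (4,0) (1,3)
Orthogonality requires all 25 pairs distinct.
Check by first coordinate: for each symbol s of L1, list the L2 entries in the n cells where L1 = s; they must all differ.
  L1 = 0: L2 entries (in reading order) 3, 2, 0, 4, 1 — all 5 distinct ✓
  L1 = 1: L2 entries (in reading order) 2, 4, 1, 0, 3 — all 5 distinct ✓
  L1 = 2: L2 entries (in reading order) 0, 1, 2, 3, 4 — all 5 distinct ✓
  L1 = 3: L2 entries (in reading order) 4, 0, 3, 1, 2 — all 5 distinct ✓
  L1 = 4: L2 entries (in reading order) 1, 3, 4, 2, 0 — all 5 distinct ✓
Every symbol of L1 meets every symbol of L2 exactly once, so all 25 pairs are distinct (25 of 25).
Conclusion: YES.

YES


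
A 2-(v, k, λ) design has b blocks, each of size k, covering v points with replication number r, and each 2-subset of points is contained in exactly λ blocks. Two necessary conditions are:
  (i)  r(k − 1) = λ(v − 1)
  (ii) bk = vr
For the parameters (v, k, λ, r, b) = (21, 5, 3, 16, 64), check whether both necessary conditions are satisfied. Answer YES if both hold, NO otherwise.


Condition (i): r(k − 1) = 16·4 = 64; λ(v − 1) = 3·20 = 60. Match? NO.
Condition (ii): bk = 64·5 = 320; vr = 21·16 = 336. Match? NO.
Both conditions hold? NO.

NO


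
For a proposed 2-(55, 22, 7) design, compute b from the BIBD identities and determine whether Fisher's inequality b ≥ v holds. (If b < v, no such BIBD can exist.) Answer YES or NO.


b = λv(v − 1)/(k(k − 1)) = 7·55·54/(22·21) = 20790/462 = 45.
Compare with v = 55: b < v, so Fisher's inequality fails.

NO


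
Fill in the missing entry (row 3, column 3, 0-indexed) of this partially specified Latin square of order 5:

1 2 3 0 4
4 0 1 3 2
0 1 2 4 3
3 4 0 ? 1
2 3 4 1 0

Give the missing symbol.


Row 3 contains symbols [0, 1, 3, 4] — missing [2].
Column 3 contains symbols [0, 1, 3, 4] — missing [2].
The missing symbol must appear in both missing sets; intersection = [2].
Therefore the hidden value is 2.

Missing value = 2.


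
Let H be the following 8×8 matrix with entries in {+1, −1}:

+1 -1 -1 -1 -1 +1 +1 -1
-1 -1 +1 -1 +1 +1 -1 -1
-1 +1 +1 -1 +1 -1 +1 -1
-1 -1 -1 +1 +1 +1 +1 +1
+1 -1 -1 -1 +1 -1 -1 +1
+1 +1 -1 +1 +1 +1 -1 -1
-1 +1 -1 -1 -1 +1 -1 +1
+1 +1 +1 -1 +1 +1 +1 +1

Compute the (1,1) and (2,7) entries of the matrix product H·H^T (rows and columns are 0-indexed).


Row 1 of H: [-1, -1, 1, -1, 1, 1, -1, -1].
Row 2 of H: [-1, 1, 1, -1, 1, -1, 1, -1].
Row 7 of H: [1, 1, 1, -1, 1, 1, 1, 1].
(H·H^T)[1][1] = Σ_j H[1][j]·H[1][j] = (-1)² + (-1)² + (1)² + (-1)² + (1)² + (1)² + (-1)² + (-1)² = 1 + 1 + 1 + 1 + 1 + 1 + 1 + 1 = 8.
(H·H^T)[2][7] = Σ_j H[2][j]·H[7][j] = (-1)·(1) + (1)·(1) + (1)·(1) + (-1)·(-1) + (1)·(1) + (-1)·(1) + (1)·(1) + (-1)·(1) = -1 + 1 + 1 + 1 + 1 + -1 + 1 + -1 = 2.
Rows 2 and 7 are not orthogonal (dot product = 2 ≠ 0), so H is not a Hadamard matrix.

(1,1) entry = 8; (2,7) entry = 2.


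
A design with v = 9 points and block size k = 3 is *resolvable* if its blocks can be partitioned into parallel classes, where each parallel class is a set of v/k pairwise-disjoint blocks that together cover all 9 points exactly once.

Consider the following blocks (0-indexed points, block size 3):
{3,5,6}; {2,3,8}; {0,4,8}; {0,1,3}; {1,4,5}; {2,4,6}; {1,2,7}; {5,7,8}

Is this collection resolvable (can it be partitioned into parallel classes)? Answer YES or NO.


v = 9, block size k = 3, number of blocks = 8.
For resolvability, blocks must partition into parallel classes of size v/k = 3.
Total blocks must therefore be a multiple of 3: 8 = 3·2 + 2 ⇒ not divisible ✗.
Resolvable? NO.

NO


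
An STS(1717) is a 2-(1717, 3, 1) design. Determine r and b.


An STS(v) is a 2-(v, 3, 1) BIBD: block size k = 3, λ = 1.
Replication: r(k − 1) = λ(v − 1) ⇒ r·2 = 1717 − 1 = 1716 ⇒ r = 858.
Block count: b = v(v − 1)/6 = 1717·1716/6 = 2946372/6 = 491062.
(Check via bk = vr: 491062·3 = 1473186 = 1717·858 = 1473186 ✓.)

r = 858, b = 491062.


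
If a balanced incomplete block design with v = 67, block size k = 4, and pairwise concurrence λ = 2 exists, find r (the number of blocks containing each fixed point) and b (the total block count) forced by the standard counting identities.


Any 2-(v, k, λ) BIBD satisfies two necessary conditions:
  (i)  Each point sits in r blocks, and counting incidences through any fixed point gives r(k − 1) = λ(v − 1), so r = λ(v − 1)/(k − 1).
  (ii) Total incidences bk = vr, so b = vr/k.
Step 1: r = λ(v − 1)/(k − 1) = 2·(67 − 1)/(4 − 1) = 2·66/3 = 132/3 = 44.
Step 2: b = vr/k = 67·44/4 = 2948/4 = 737.
Check integrality: r = 44 ∈ Z ✓, b = 737 ∈ Z ✓.
(These identities are necessary conditions: they determine r and b for any design with these parameters, but do not by themselves prove that one exists.)

r = 44, b = 737.


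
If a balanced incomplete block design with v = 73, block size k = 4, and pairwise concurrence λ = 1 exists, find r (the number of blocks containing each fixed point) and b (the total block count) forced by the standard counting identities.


Any 2-(v, k, λ) BIBD satisfies two necessary conditions:
  (i)  Each point sits in r blocks, and counting incidences through any fixed point gives r(k − 1) = λ(v − 1), so r = λ(v − 1)/(k − 1).
  (ii) Total incidences bk = vr, so b = vr/k.
Step 1: r = λ(v − 1)/(k − 1) = 1·(73 − 1)/(4 − 1) = 1·72/3 = 72/3 = 24.
Step 2: b = vr/k = 73·24/4 = 1752/4 = 438.
Check integrality: r = 24 ∈ Z ✓, b = 438 ∈ Z ✓.
(These identities are necessary conditions: they determine r and b for any design with these parameters, but do not by themselves prove that one exists.)

r = 24, b = 438.


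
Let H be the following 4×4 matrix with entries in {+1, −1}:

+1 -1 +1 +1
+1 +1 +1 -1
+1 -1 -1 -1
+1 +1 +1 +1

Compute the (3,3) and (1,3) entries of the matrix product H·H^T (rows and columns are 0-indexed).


Row 1 of H: [1, 1, 1, -1].
Row 3 of H: [1, 1, 1, 1].
(H·H^T)[3][3] = Σ_j H[3][j]·H[3][j] = (1)² + (1)² + (1)² + (1)² = 1 + 1 + 1 + 1 = 4.
(H·H^T)[1][3] = Σ_j H[1][j]·H[3][j] = (1)·(1) + (1)·(1) + (1)·(1) + (-1)·(1) = 1 + 1 + 1 + -1 = 2.
Rows 1 and 3 are not orthogonal (dot product = 2 ≠ 0), so H is not a Hadamard matrix.

(3,3) entry = 4; (1,3) entry = 2.


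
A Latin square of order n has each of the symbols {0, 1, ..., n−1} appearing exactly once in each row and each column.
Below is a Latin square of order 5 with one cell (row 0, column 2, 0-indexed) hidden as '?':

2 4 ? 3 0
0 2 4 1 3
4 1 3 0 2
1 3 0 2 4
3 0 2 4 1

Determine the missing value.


Row 0 contains symbols [0, 2, 3, 4] — missing [1].
Column 2 contains symbols [0, 2, 3, 4] — missing [1].
The missing symbol must appear in both missing sets; intersection = [1].
Therefore the hidden value is 1.

Missing value = 1.


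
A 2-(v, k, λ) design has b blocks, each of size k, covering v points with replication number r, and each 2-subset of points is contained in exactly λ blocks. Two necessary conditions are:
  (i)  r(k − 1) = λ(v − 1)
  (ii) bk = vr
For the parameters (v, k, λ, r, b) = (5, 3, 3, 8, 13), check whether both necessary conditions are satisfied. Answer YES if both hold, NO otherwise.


Condition (i): r(k − 1) = 8·2 = 16; λ(v − 1) = 3·4 = 12. Match? NO.
Condition (ii): bk = 13·3 = 39; vr = 5·8 = 40. Match? NO.
Both conditions hold? NO.

NO


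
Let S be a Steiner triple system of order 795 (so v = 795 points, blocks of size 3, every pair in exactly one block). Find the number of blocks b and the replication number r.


An STS(v) is a 2-(v, 3, 1) BIBD: block size k = 3, λ = 1.
Replication: r(k − 1) = λ(v − 1) ⇒ r·2 = 795 − 1 = 794 ⇒ r = 397.
Block count: b = v(v − 1)/6 = 795·794/6 = 631230/6 = 105205.

r = 397, b = 105205.


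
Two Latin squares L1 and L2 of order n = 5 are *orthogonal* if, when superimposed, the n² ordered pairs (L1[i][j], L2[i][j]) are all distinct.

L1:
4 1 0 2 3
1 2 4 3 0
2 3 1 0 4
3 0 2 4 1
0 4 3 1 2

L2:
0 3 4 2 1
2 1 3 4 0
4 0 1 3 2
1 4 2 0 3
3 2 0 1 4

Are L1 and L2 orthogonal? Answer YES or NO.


Form the n² = 25 superimposed pairs (L1[i][j], L2[i][j]), row by row (rows and columns indexed from 0):
row 0: (4,0) (1,3) (0,4) (2,2) (3,1)
row 1: (1,2) (2,1) (4,3) (3,4) (0,0)
row 2: (2,4) (3,0) (1,1) (0,3) (4,2)
row 3: (3,1) (0,4) (2,2) (4,0) (1,3)
row 4: (0,3) (4,2) (3,0) (1,1) (2,4)
Orthogonality requires all 25 pairs distinct.
But the pair (3,1) repeats: cell (0,4) has L1 = 3, L2 = 1, and cell (3,0) has L1 = 3, L2 = 1.
A repeated pair means some other pair never occurs (only 15 distinct pairs out of 25), so the squares are not orthogonal.
Conclusion: NO.

NO


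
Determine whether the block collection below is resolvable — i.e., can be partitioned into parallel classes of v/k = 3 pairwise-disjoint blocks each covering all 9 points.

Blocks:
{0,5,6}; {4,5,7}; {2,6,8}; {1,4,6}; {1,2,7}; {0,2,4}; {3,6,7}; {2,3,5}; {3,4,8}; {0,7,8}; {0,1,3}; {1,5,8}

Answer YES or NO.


v = 9, block size k = 3, number of blocks = 12.
For resolvability, blocks must partition into parallel classes of size v/k = 3.
Total blocks must therefore be a multiple of 3: 12 = 3·4 + 0 ⇒ divisible ✓.
Greedy packing gives 4 candidate class(es). Each should be a full parallel class (size 3, covers all 9 points).
  Class 1 (3 blocks): {0,5,6}; {1,2,7}; {3,4,8}. Points covered: [0, 1, 2, 3, 4, 5, 6, 7, 8].
  Class 2 (3 blocks): {4,5,7}; {2,6,8}; {0,1,3}. Points covered: [0, 1, 2, 3, 4, 5, 6, 7, 8].
  Class 3 (3 blocks): {1,4,6}; {2,3,5}; {0,7,8}. Points covered: [0, 1, 2, 3, 4, 5, 6, 7, 8].
  Class 4 (3 blocks): {0,2,4}; {3,6,7}; {1,5,8}. Points covered: [0, 1, 2, 3, 4, 5, 6, 7, 8].
All classes full (size 3)? YES. All classes cover every point? YES.
Resolvable? YES.

YES
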